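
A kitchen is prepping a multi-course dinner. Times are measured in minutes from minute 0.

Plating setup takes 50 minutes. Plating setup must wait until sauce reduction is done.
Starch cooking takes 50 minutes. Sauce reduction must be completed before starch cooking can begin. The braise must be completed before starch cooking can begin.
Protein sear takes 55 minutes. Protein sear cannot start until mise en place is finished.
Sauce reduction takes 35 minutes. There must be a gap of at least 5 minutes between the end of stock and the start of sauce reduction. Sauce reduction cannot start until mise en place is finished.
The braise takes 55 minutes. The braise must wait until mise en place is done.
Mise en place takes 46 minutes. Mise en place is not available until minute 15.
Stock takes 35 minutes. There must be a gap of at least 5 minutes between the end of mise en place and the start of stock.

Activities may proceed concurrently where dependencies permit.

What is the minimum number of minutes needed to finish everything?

Mise en place cannot begin until its own release at minute 15. It runs from minute 15 to 15 + 46 = minute 61.
Protein sear cannot begin until mise en place (finishes minute 61). It runs from minute 61 to 61 + 55 = minute 116.
After mise en place (finishes minute 61), the braise can start at minute 61 and finishes at minute 116.
After mise en place (finishes minute 61, plus 5-minute gap → minute 66), stock can start at minute 66 and finishes at minute 101.
Sauce reduction needs all of stock (finishes minute 101, plus 5-minute gap → minute 106); mise en place (finishes minute 61). That puts its earliest start at minute 106; it finishes at 106 + 35 = minute 141.
Plating setup cannot begin until sauce reduction (finishes minute 141). It runs from minute 141 to 141 + 50 = minute 191.
Starch cooking has to wait for sauce reduction (finishes minute 141); the braise (finishes minute 116). The latest of these is minute 141, so starch cooking runs minute 141 to 141 + 50 = minute 191.
All tasks are finished once the last one completes. Finish times: Mise en place at 61, Stock at 101, The braise at 116, Protein sear at 116, Sauce reduction at 141, Starch cooking at 191, Plating setup at 191. The latest is minute 191.

191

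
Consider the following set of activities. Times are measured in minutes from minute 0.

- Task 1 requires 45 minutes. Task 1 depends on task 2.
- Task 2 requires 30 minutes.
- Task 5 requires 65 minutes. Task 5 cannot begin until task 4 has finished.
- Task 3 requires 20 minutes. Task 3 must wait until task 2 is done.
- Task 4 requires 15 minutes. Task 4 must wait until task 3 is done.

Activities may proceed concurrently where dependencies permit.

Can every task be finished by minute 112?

Task 2 has no prerequisites, so it starts at minute 0 and finishes at minute 30.
Task 3 cannot begin until task 2 (finishes minute 30). It runs from minute 30 to 30 + 20 = minute 50.
Task 4 waits on task 3 (finishes minute 50), so it starts at minute 50 and finishes at 50 + 15 = minute 65.
After task 4 (finishes minute 65), task 5 can start at minute 65 and finishes at minute 130.
Task 1 cannot begin until task 2 (finishes minute 30). It runs from minute 30 to 30 + 45 = minute 75.
The earliest everything can be done is minute 130, which is after the deadline of 112, so it is not possible.

No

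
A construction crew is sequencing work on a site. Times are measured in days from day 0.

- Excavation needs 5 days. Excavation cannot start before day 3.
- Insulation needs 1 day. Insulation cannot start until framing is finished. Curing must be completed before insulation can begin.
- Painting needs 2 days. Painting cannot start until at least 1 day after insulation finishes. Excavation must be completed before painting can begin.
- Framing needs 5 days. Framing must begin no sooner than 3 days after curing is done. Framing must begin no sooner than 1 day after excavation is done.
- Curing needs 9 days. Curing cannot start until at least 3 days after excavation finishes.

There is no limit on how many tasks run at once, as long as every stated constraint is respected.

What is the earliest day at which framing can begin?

23

Excavation waits on its own release at day 3, so it starts at day 3 and finishes at 3 + 5 = day 8.
Curing waits on excavation (finishes day 8, plus 3-day gap → day 11), so it starts at day 11 and finishes at 11 + 9 = day 20.
Framing waits on curing (finishes day 20, plus 3-day gap → day 23); excavation (finishes day 8, plus 1-day gap → day 9). The latest of these is day 23, which is the earliest framing can start.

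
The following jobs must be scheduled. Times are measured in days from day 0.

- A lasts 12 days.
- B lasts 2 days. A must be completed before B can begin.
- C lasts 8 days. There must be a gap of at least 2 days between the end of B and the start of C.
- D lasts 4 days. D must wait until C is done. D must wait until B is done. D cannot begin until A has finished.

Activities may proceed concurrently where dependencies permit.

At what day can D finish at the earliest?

28

A has no prerequisites, so it starts at day 0 and finishes at day 12.
B cannot begin until A (finishes day 12). It runs from day 12 to 12 + 2 = day 14.
C cannot begin until B (finishes day 14, plus 2-day gap → day 16). It runs from day 16 to 16 + 8 = day 24.
D has to wait for C (finishes day 24); B (finishes day 14); A (finishes day 12). The latest of these is day 24, so D runs day 24 to 24 + 4 = day 28.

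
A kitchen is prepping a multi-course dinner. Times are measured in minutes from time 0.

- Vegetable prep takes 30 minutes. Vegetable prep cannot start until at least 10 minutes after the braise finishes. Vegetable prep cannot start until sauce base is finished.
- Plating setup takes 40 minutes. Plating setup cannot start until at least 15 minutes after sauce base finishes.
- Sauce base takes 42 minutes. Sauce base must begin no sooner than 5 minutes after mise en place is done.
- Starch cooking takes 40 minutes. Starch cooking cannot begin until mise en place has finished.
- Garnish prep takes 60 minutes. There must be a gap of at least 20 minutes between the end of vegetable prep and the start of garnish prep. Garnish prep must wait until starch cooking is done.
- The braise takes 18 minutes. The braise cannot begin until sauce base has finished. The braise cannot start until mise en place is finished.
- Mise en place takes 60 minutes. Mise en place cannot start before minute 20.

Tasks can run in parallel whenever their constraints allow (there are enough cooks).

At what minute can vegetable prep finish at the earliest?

Mise en place cannot begin until its own release at minute 20. It runs from minute 20 to 20 + 60 = minute 80.
Sauce base cannot begin until mise en place (finishes minute 80, plus 5-minute gap → minute 85). It runs from minute 85 to 85 + 42 = minute 127.
For the braise: sauce base (finishes minute 127); mise en place (finishes minute 80). Taking the maximum gives a start of minute 127, and it finishes at 127 + 18 = minute 145.
Vegetable prep needs all of the braise (finishes minute 145, plus 10-minute gap → minute 155); sauce base (finishes minute 127). That puts its earliest start at minute 155; it finishes at 155 + 30 = minute 185.

185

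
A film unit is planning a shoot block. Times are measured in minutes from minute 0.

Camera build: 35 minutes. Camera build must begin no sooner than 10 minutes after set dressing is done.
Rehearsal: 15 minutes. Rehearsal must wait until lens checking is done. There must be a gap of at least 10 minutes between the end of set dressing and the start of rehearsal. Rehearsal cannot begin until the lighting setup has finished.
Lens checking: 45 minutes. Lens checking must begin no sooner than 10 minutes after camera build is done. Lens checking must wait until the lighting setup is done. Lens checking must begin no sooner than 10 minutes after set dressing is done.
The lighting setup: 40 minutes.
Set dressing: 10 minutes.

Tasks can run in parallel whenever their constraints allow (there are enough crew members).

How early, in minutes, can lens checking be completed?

The lighting setup has no prerequisites, so it starts at minute 0 and finishes at minute 40.
Nothing blocks set dressing, so it runs from minute 0 to minute 10.
Camera build waits on set dressing (finishes minute 10, plus 10-minute gap → minute 20), so it starts at minute 20 and finishes at 20 + 35 = minute 55.
Lens checking needs all of camera build (finishes minute 55, plus 10-minute gap → minute 65); the lighting setup (finishes minute 40); set dressing (finishes minute 10, plus 10-minute gap → minute 20). That puts its earliest start at minute 65; it finishes at 65 + 45 = minute 110.

110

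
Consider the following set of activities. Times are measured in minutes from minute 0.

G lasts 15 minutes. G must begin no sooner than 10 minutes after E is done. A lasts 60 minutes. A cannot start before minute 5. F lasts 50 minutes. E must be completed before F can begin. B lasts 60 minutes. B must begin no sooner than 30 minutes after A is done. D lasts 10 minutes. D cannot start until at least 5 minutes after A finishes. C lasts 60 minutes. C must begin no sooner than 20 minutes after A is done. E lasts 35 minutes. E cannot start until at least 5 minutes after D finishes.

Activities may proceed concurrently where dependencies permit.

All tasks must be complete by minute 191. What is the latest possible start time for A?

26

B has no dependents, so it just needs to finish by minute 191. Starting by 191 − 60 = minute 131 achieves that.
To finish by minute 191, C (duration 60) must start no later than minute 131.
To finish by minute 191, F (duration 50) must start no later than minute 141.
Nothing follows G; the deadline of minute 191 is its only limit. It must start by 191 − 15 = minute 176.
For E: F (must start by minute 141); G (must start by minute 176, minus 10-minute gap → minute 166). The most restrictive is minute 141; with a 35-minute duration, E must start by minute 106.
D feeds into E (must start by minute 106, minus 5-minute gap → minute 101); so D must finish by minute 101 and therefore start by minute 91.
For A: B (must start by minute 131, minus 30-minute gap → minute 101); C (must start by minute 131, minus 20-minute gap → minute 111); D (must start by minute 91, minus 5-minute gap → minute 86). The most restrictive is minute 86; with a 60-minute duration, A must start by minute 26.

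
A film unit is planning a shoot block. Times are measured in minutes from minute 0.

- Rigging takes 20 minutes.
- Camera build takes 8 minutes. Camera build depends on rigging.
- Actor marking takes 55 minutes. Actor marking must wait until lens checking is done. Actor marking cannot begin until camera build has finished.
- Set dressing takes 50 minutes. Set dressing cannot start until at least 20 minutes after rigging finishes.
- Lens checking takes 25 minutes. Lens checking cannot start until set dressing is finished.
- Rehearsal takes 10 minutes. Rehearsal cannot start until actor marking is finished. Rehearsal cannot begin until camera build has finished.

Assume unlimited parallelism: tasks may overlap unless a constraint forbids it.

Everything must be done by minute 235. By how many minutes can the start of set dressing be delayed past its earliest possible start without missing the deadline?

Rigging has no prerequisites, so it starts at minute 0 and finishes at minute 20.
After rigging (finishes minute 20, plus 20-minute gap → minute 40), set dressing can start at minute 40 and finishes at minute 90.

Working backward from the deadline:
Rehearsal has no dependents, so it just needs to finish by minute 235. Starting by 235 − 10 = minute 225 achieves that.
Actor marking has to be done before rehearsal (must start by minute 225). That means finishing by minute 225, i.e. starting by 225 − 55 = minute 170.
Lens checking feeds into actor marking (must start by minute 170); so lens checking must finish by minute 170 and therefore start by minute 145.
Set dressing has to be done before lens checking (must start by minute 145). That means finishing by minute 145, i.e. starting by 145 − 50 = minute 95.
So set dressing can start as early as minute 40 and as late as minute 95, giving 95 − 40 = 55 minutes of slack.

55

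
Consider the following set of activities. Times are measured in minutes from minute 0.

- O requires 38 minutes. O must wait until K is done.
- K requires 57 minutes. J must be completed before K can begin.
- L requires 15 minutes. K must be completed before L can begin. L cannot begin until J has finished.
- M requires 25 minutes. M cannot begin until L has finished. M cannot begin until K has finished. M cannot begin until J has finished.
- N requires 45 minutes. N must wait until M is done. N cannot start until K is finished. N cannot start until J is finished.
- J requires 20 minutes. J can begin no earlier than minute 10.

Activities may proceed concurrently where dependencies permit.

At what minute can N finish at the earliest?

172

J waits on its own release at minute 10, so it starts at minute 10 and finishes at 10 + 20 = minute 30.
After J (finishes minute 30), K can start at minute 30 and finishes at minute 87.
L has to wait for K (finishes minute 87); J (finishes minute 30). The latest of these is minute 87, so L runs minute 87 to 87 + 15 = minute 102.
For M: L (finishes minute 102); K (finishes minute 87); J (finishes minute 30). Taking the maximum gives a start of minute 102, and it finishes at 102 + 25 = minute 127.
N cannot start until M (finishes minute 127); K (finishes minute 87); J (finishes minute 30). The controlling bound is minute 127, so N finishes at 127 + 45 = minute 172.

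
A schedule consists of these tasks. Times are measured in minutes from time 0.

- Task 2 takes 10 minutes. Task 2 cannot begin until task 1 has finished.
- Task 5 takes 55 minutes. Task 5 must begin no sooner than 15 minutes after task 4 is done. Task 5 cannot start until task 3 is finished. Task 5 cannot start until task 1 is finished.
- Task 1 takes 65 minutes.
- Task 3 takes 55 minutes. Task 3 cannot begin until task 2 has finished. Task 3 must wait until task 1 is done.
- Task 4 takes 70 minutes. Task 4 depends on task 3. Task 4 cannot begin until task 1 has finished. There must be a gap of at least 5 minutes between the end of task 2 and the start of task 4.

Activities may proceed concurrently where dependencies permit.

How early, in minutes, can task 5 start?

215

Task 1 has no prerequisites, so it starts at minute 0 and finishes at minute 65.
Task 2 waits on task 1 (finishes minute 65), so it starts at minute 65 and finishes at 65 + 10 = minute 75.
Task 3 has to wait for task 2 (finishes minute 75); task 1 (finishes minute 65). The latest of these is minute 75, so task 3 runs minute 75 to 75 + 55 = minute 130.
For task 4: task 3 (finishes minute 130); task 1 (finishes minute 65); task 2 (finishes minute 75, plus 5-minute gap → minute 80). Taking the maximum gives a start of minute 130, and it finishes at 130 + 70 = minute 200.
Task 5 waits on task 4 (finishes minute 200, plus 15-minute gap → minute 215); task 3 (finishes minute 130); task 1 (finishes minute 65). The latest of these is minute 215, which is the earliest task 5 can start.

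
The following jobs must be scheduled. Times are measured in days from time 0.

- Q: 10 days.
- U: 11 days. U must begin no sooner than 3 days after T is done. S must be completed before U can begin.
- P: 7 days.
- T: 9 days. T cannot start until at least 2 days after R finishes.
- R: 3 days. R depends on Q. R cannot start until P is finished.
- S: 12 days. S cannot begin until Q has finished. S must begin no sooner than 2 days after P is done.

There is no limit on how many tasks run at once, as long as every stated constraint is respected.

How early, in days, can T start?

15

Q has no prerequisites, so it starts at day 0 and finishes at day 10.
P has no prerequisites, so it starts at day 0 and finishes at day 7.
R has to wait for Q (finishes day 10); P (finishes day 7). The latest of these is day 10, so R runs day 10 to 10 + 3 = day 13.
T waits on R (finishes day 13, plus 2-day gap → day 15), so the earliest it can start is day 15.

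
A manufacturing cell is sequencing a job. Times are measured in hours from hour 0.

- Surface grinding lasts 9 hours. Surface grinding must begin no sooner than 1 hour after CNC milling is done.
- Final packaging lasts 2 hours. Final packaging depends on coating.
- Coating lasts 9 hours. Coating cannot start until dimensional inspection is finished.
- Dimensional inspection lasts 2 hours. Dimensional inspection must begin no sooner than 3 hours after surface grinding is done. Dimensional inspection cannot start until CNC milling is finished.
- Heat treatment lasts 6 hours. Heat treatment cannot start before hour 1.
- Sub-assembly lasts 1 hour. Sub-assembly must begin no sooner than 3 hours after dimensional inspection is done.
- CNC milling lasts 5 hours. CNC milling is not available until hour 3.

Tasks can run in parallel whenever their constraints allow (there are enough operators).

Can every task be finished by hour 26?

Heat treatment cannot begin until its own release at hour 1. It runs from hour 1 to 1 + 6 = hour 7.
CNC milling cannot begin until its own release at hour 3. It runs from hour 3 to 3 + 5 = hour 8.
Surface grinding cannot begin until CNC milling (finishes hour 8, plus 1-hour gap → hour 9). It runs from hour 9 to 9 + 9 = hour 18.
For dimensional inspection: surface grinding (finishes hour 18, plus 3-hour gap → hour 21); CNC milling (finishes hour 8). Taking the maximum gives a start of hour 21, and it finishes at 21 + 2 = hour 23.
After dimensional inspection (finishes hour 23, plus 3-hour gap → hour 26), sub-assembly can start at hour 26 and finishes at hour 27.
Coating cannot begin until dimensional inspection (finishes hour 23). It runs from hour 23 to 23 + 9 = hour 32.
Final packaging waits on coating (finishes hour 32), so it starts at hour 32 and finishes at 32 + 2 = hour 34.
The earliest everything can be done is hour 34, which is after the deadline of 26, so it is not possible.

No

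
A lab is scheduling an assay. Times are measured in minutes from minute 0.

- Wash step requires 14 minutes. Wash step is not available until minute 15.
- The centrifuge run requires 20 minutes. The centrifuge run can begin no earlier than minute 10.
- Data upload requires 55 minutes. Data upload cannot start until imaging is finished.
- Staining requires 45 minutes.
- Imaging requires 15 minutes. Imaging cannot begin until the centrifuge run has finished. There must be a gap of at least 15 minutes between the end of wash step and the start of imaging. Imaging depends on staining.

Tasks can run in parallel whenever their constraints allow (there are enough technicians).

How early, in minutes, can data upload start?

60

Staining can start immediately at minute 0; it finishes at minute 45.
After its own release at minute 15, wash step can start at minute 15 and finishes at minute 29.
The centrifuge run cannot begin until its own release at minute 10. It runs from minute 10 to 10 + 20 = minute 30.
For imaging: the centrifuge run (finishes minute 30); wash step (finishes minute 29, plus 15-minute gap → minute 44); staining (finishes minute 45). Taking the maximum gives a start of minute 45, and it finishes at 45 + 15 = minute 60.
Data upload waits on imaging (finishes minute 60), so the earliest it can start is minute 60.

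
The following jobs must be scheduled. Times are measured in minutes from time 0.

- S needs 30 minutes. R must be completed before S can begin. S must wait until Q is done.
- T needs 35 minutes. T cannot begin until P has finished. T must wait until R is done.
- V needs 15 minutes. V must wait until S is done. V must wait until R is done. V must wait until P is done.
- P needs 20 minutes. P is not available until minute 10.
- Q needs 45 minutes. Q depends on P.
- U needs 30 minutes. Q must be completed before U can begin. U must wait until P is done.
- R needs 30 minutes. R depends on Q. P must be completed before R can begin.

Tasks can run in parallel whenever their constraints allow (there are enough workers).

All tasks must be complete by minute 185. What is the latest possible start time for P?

45

V has no dependents, so it just needs to finish by minute 185. Starting by 185 − 15 = minute 170 achieves that.
S feeds into V (must start by minute 170); so S must finish by minute 170 and therefore start by minute 140.
T must finish by minute 185; it takes 35 minutes, so it must start by 185 − 35 = minute 150.
For R: S (must start by minute 140); T (must start by minute 150); V (must start by minute 170). The most restrictive is minute 140; with a 30-minute duration, R must start by minute 110.
Nothing follows U; the deadline of minute 185 is its only limit. It must start by 185 − 30 = minute 155.
Q feeds R (must start by minute 110); S (must start by minute 140); U (must start by minute 155). Taking the minimum, Q must finish by minute 110 and start by 110 − 45 = minute 65.
P feeds Q (must start by minute 65); R (must start by minute 110); T (must start by minute 150); U (must start by minute 155); V (must start by minute 170). Taking the minimum, P must finish by minute 65 and start by 65 − 20 = minute 45.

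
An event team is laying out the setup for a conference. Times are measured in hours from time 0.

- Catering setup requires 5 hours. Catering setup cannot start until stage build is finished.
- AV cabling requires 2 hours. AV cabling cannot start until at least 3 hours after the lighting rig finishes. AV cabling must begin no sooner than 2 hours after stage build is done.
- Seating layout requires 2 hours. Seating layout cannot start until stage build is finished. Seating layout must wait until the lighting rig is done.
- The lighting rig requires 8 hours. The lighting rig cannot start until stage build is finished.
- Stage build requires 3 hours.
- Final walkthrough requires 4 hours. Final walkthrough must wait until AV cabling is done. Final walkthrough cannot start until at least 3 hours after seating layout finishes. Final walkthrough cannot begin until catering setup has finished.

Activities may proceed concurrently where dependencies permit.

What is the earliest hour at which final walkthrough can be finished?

Stage build can start immediately at hour 0; it finishes at hour 3.
Catering setup cannot begin until stage build (finishes hour 3). It runs from hour 3 to 3 + 5 = hour 8.
The lighting rig cannot begin until stage build (finishes hour 3). It runs from hour 3 to 3 + 8 = hour 11.
Seating layout needs all of stage build (finishes hour 3); the lighting rig (finishes hour 11). That puts its earliest start at hour 11; it finishes at 11 + 2 = hour 13.
AV cabling has to wait for the lighting rig (finishes hour 11, plus 3-hour gap → hour 14); stage build (finishes hour 3, plus 2-hour gap → hour 5). The latest of these is hour 14, so AV cabling runs hour 14 to 14 + 2 = hour 16.
Final walkthrough cannot start until AV cabling (finishes hour 16); seating layout (finishes hour 13, plus 3-hour gap → hour 16); catering setup (finishes hour 8). The controlling bound is hour 16, so final walkthrough finishes at 16 + 4 = hour 20.

20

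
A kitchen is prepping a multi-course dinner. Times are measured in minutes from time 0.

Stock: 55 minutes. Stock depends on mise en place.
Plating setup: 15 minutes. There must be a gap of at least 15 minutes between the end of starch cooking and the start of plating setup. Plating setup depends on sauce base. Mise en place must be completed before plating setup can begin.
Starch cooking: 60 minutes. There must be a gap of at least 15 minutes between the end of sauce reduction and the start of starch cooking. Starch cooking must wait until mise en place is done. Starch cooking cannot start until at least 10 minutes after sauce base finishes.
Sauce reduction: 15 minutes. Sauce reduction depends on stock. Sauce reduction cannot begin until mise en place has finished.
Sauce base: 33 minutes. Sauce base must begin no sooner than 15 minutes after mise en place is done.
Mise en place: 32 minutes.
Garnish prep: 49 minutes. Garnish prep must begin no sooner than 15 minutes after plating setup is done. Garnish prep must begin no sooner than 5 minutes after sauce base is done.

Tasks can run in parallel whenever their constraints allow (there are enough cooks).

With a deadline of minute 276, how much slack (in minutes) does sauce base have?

32

Mise en place can start immediately at minute 0; it finishes at minute 32.
After mise en place (finishes minute 32, plus 15-minute gap → minute 47), sauce base can start at minute 47 and finishes at minute 80.

Working backward from the deadline:
Garnish prep has no dependents, so it just needs to finish by minute 276. Starting by 276 − 49 = minute 227 achieves that.
Since garnish prep (must start by minute 227, minus 15-minute gap → minute 212) depends on it, plating setup must finish by minute 212. Backing off its 15-minute duration gives a latest start of minute 197.
Starch cooking must finish before plating setup (must start by minute 197, minus 15-minute gap → minute 182). With a 60-minute duration, starch cooking must start by 182 − 60 = minute 122.
Sauce base feeds starch cooking (must start by minute 122, minus 10-minute gap → minute 112); plating setup (must start by minute 197); garnish prep (must start by minute 227, minus 5-minute gap → minute 222). Taking the minimum, sauce base must finish by minute 112 and start by 112 − 33 = minute 79.
So sauce base can start as early as minute 47 and as late as minute 79, giving 79 − 47 = 32 minutes of slack.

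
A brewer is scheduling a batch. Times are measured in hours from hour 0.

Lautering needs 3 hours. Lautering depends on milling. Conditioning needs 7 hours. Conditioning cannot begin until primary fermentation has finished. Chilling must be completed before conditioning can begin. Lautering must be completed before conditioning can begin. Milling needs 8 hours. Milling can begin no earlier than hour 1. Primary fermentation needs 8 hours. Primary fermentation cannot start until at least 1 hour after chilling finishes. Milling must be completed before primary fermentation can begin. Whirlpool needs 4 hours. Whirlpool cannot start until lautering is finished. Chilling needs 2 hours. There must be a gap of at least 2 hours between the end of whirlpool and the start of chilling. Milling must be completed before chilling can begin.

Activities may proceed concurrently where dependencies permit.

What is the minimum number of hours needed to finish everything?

36

After its own release at hour 1, milling can start at hour 1 and finishes at hour 9.
Lautering waits on milling (finishes hour 9), so it starts at hour 9 and finishes at 9 + 3 = hour 12.
After lautering (finishes hour 12), whirlpool can start at hour 12 and finishes at hour 16.
Chilling cannot start until whirlpool (finishes hour 16, plus 2-hour gap → hour 18); milling (finishes hour 9). The controlling bound is hour 18, so chilling finishes at 18 + 2 = hour 20.
For primary fermentation: chilling (finishes hour 20, plus 1-hour gap → hour 21); milling (finishes hour 9). Taking the maximum gives a start of hour 21, and it finishes at 21 + 8 = hour 29.
Conditioning needs all of primary fermentation (finishes hour 29); chilling (finishes hour 20); lautering (finishes hour 12). That puts its earliest start at hour 29; it finishes at 29 + 7 = hour 36.
All tasks are finished once the last one completes. Finish times: Milling at 9, Lautering at 12, Whirlpool at 16, Chilling at 20, Primary fermentation at 29, Conditioning at 36. The latest is hour 36.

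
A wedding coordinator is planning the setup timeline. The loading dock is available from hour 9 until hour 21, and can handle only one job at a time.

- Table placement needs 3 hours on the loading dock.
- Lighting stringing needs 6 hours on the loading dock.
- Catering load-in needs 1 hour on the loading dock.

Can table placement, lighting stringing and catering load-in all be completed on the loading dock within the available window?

Yes

The loading dock window is 21 − 9 = 12 hours.
Running back to back, the jobs need 3 + 6 + 1 = 10 hours on the loading dock.
Since 10 ≤ 12, they fit within the window.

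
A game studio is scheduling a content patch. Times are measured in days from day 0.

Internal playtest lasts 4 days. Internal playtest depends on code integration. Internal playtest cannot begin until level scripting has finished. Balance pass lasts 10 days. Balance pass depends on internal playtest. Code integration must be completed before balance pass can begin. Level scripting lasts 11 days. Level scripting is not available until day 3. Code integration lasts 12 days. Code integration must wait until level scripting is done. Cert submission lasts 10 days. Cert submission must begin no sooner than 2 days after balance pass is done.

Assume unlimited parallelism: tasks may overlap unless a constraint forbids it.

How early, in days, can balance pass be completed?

40

Level scripting cannot begin until its own release at day 3. It runs from day 3 to 3 + 11 = day 14.
Code integration cannot begin until level scripting (finishes day 14). It runs from day 14 to 14 + 12 = day 26.
For internal playtest: code integration (finishes day 26); level scripting (finishes day 14). Taking the maximum gives a start of day 26, and it finishes at 26 + 4 = day 30.
Balance pass has to wait for internal playtest (finishes day 30); code integration (finishes day 26). The latest of these is day 30, so balance pass runs day 30 to 30 + 10 = day 40.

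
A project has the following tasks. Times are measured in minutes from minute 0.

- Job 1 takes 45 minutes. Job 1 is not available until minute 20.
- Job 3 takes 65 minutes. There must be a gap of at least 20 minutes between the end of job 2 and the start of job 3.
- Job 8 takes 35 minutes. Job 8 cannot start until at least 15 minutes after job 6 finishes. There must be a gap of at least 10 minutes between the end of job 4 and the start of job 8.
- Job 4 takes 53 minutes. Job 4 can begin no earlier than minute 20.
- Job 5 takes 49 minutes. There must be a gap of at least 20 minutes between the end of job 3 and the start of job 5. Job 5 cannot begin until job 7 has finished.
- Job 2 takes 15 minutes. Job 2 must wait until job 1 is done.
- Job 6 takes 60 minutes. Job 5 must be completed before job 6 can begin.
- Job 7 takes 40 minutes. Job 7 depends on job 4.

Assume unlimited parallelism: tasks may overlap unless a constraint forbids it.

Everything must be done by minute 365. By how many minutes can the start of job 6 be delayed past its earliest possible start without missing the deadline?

21

Job 4 cannot begin until its own release at minute 20. It runs from minute 20 to 20 + 53 = minute 73.
Job 7 waits on job 4 (finishes minute 73), so it starts at minute 73 and finishes at 73 + 40 = minute 113.
After its own release at minute 20, job 1 can start at minute 20 and finishes at minute 65.
Job 2 waits on job 1 (finishes minute 65), so it starts at minute 65 and finishes at 65 + 15 = minute 80.
Job 3 waits on job 2 (finishes minute 80, plus 20-minute gap → minute 100), so it starts at minute 100 and finishes at 100 + 65 = minute 165.
Job 5 cannot start until job 3 (finishes minute 165, plus 20-minute gap → minute 185); job 7 (finishes minute 113). The controlling bound is minute 185, so job 5 finishes at 185 + 49 = minute 234.
After job 5 (finishes minute 234), job 6 can start at minute 234 and finishes at minute 294.

Working backward from the deadline:
Job 8 has no dependents, so it just needs to finish by minute 365. Starting by 365 − 35 = minute 330 achieves that.
Job 6 feeds into job 8 (must start by minute 330, minus 15-minute gap → minute 315); so job 6 must finish by minute 315 and therefore start by minute 255.
So job 6 can start as early as minute 234 and as late as minute 255, giving 255 − 234 = 21 minutes of slack.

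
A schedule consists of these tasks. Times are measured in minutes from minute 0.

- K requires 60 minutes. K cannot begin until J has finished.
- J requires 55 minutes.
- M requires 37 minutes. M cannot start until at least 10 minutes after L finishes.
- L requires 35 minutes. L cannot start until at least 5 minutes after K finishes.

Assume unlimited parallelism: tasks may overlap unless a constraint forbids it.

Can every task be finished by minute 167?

No

J has no prerequisites, so it starts at minute 0 and finishes at minute 55.
K waits on J (finishes minute 55), so it starts at minute 55 and finishes at 55 + 60 = minute 115.
L cannot begin until K (finishes minute 115, plus 5-minute gap → minute 120). It runs from minute 120 to 120 + 35 = minute 155.
M cannot begin until L (finishes minute 155, plus 10-minute gap → minute 165). It runs from minute 165 to 165 + 37 = minute 202.
The earliest everything can be done is minute 202, which is after the deadline of 167, so it is not possible.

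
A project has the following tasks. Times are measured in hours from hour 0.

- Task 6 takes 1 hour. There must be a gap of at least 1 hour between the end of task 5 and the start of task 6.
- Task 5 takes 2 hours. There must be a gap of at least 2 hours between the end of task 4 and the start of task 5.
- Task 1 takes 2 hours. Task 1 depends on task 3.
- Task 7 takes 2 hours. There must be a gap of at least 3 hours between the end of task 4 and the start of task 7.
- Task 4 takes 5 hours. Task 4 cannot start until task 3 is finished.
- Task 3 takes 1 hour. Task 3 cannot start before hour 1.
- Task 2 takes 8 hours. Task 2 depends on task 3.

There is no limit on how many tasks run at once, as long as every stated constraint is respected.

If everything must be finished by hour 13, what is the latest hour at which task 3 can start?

To finish by hour 13, task 1 (duration 2) must start no later than hour 11.
Task 2 has no dependents, so it just needs to finish by hour 13. Starting by 13 − 8 = hour 5 achieves that.
Task 6 has no dependents, so it just needs to finish by hour 13. Starting by 13 − 1 = hour 12 achieves that.
Task 5 must finish before task 6 (must start by hour 12, minus 1-hour gap → hour 11). With a 2-hour duration, task 5 must start by 11 − 2 = hour 9.
Nothing follows task 7; the deadline of hour 13 is its only limit. It must start by 13 − 2 = hour 11.
Task 4 must finish in time for task 5 (must start by hour 9, minus 2-hour gap → hour 7); task 7 (must start by hour 11, minus 3-hour gap → hour 8). The tightest is hour 7, so task 4 must start by 7 − 5 = hour 2.
Task 3 has several dependents: task 1 (must start by hour 11); task 2 (must start by hour 5); task 4 (must start by hour 2). The earliest of those limits is hour 2, so task 3 must start by 2 − 1 = hour 1.

1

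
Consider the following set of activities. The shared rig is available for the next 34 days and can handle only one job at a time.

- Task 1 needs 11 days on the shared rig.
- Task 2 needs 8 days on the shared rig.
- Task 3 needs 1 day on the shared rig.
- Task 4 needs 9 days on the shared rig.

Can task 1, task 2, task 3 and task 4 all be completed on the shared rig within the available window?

Yes

Running back to back, the jobs need 11 + 8 + 1 + 9 = 29 days on the shared rig.
Since 29 ≤ 34, they fit within the window.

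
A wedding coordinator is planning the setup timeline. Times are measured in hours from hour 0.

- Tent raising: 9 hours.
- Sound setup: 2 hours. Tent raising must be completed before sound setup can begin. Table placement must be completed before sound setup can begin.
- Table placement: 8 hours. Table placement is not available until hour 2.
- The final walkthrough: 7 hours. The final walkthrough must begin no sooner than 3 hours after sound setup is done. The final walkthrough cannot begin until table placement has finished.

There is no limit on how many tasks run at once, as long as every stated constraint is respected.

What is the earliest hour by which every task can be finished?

After its own release at hour 2, table placement can start at hour 2 and finishes at hour 10.
Nothing blocks tent raising, so it runs from hour 0 to hour 9.
Sound setup has to wait for tent raising (finishes hour 9); table placement (finishes hour 10). The latest of these is hour 10, so sound setup runs hour 10 to 10 + 2 = hour 12.
The final walkthrough cannot start until sound setup (finishes hour 12, plus 3-hour gap → hour 15); table placement (finishes hour 10). The controlling bound is hour 15, so the final walkthrough finishes at 15 + 7 = hour 22.
All tasks are finished once the last one completes. Finish times: Tent raising at 9, Table placement at 10, Sound setup at 12, The final walkthrough at 22. The latest is hour 22.

22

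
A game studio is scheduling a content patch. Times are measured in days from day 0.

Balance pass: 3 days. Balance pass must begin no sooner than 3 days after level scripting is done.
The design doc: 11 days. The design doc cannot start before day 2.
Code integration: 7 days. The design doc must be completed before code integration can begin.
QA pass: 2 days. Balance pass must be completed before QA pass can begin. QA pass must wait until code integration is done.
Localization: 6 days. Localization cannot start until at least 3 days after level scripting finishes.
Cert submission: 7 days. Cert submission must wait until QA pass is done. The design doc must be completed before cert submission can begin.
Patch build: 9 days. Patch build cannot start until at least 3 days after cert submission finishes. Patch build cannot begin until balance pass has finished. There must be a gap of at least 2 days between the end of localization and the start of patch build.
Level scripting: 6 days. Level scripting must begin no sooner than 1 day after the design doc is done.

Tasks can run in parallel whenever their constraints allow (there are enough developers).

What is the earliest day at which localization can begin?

23

The design doc waits on its own release at day 2, so it starts at day 2 and finishes at 2 + 11 = day 13.
Level scripting waits on the design doc (finishes day 13, plus 1-day gap → day 14), so it starts at day 14 and finishes at 14 + 6 = day 20.
Localization waits on level scripting (finishes day 20, plus 3-day gap → day 23), so the earliest it can start is day 23.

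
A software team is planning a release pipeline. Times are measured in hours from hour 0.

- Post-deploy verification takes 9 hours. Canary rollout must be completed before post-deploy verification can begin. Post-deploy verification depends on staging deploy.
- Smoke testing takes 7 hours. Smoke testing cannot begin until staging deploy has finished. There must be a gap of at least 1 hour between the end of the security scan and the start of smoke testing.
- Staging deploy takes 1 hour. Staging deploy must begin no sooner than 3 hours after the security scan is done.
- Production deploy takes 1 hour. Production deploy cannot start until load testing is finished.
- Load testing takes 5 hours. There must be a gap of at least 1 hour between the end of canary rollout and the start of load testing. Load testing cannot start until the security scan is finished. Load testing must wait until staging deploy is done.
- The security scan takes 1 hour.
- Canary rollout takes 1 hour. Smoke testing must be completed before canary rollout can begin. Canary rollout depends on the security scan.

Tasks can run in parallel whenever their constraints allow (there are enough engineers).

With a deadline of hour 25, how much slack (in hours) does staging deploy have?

The security scan can start immediately at hour 0; it finishes at hour 1.
After the security scan (finishes hour 1, plus 3-hour gap → hour 4), staging deploy can start at hour 4 and finishes at hour 5.

Working backward from the deadline:
Production deploy has no dependents, so it just needs to finish by hour 25. Starting by 25 − 1 = hour 24 achieves that.
Load testing feeds into production deploy (must start by hour 24); so load testing must finish by hour 24 and therefore start by hour 19.
Post-deploy verification must finish by hour 25; it takes 9 hours, so it must start by 25 − 9 = hour 16.
Canary rollout feeds load testing (must start by hour 19, minus 1-hour gap → hour 18); post-deploy verification (must start by hour 16). Taking the minimum, canary rollout must finish by hour 16 and start by 16 − 1 = hour 15.
Since canary rollout (must start by hour 15) depends on it, smoke testing must finish by hour 15. Backing off its 7-hour duration gives a latest start of hour 8.
Staging deploy feeds smoke testing (must start by hour 8); load testing (must start by hour 19); post-deploy verification (must start by hour 16). Taking the minimum, staging deploy must finish by hour 8 and start by 8 − 1 = hour 7.
So staging deploy can start as early as hour 4 and as late as hour 7, giving 7 − 4 = 3 hours of slack.

3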